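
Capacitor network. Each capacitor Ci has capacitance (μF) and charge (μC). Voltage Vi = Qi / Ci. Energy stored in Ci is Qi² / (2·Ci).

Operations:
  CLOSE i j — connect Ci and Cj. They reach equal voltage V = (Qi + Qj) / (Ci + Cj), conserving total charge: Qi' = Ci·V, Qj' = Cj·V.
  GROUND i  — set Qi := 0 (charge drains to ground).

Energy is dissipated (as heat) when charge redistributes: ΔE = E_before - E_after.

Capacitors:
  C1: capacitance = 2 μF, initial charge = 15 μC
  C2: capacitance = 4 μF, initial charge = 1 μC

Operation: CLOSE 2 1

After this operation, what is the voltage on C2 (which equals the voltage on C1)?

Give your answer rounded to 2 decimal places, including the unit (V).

Initial: C1(2μF, Q=15μC, V=7.50V), C2(4μF, Q=1μC, V=0.25V)
Op 1: CLOSE 2-1: Q_total=16.00, C_total=6.00, V=2.67; Q2=10.67, Q1=5.33; dissipated=35.042

Answer: 2.67 V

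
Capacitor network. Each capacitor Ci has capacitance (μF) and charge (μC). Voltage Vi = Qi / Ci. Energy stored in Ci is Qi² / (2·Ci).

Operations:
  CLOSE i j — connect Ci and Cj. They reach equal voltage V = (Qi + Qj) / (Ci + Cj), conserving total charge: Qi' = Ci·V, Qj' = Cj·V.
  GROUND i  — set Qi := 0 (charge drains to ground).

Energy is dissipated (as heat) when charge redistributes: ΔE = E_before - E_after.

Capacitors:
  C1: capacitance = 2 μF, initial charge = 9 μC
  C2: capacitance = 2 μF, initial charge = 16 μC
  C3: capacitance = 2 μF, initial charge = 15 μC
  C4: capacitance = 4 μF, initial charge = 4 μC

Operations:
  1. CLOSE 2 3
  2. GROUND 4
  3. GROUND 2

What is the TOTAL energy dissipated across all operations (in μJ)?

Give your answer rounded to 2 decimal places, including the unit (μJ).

Answer: 62.19 μJ

Derivation:
Initial: C1(2μF, Q=9μC, V=4.50V), C2(2μF, Q=16μC, V=8.00V), C3(2μF, Q=15μC, V=7.50V), C4(4μF, Q=4μC, V=1.00V)
Op 1: CLOSE 2-3: Q_total=31.00, C_total=4.00, V=7.75; Q2=15.50, Q3=15.50; dissipated=0.125
Op 2: GROUND 4: Q4=0; energy lost=2.000
Op 3: GROUND 2: Q2=0; energy lost=60.062
Total dissipated: 62.188 μJ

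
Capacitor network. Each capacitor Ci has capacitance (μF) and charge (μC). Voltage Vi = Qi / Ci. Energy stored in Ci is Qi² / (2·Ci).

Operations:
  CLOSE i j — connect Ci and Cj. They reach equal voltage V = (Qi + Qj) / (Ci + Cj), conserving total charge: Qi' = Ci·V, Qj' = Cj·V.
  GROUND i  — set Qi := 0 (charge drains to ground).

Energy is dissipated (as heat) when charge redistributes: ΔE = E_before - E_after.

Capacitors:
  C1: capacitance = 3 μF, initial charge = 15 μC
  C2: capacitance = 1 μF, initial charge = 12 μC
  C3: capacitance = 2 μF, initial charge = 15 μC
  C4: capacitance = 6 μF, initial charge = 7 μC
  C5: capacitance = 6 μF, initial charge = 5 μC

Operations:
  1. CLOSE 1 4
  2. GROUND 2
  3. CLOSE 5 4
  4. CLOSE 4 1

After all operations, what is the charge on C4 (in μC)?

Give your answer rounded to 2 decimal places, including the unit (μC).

Initial: C1(3μF, Q=15μC, V=5.00V), C2(1μF, Q=12μC, V=12.00V), C3(2μF, Q=15μC, V=7.50V), C4(6μF, Q=7μC, V=1.17V), C5(6μF, Q=5μC, V=0.83V)
Op 1: CLOSE 1-4: Q_total=22.00, C_total=9.00, V=2.44; Q1=7.33, Q4=14.67; dissipated=14.694
Op 2: GROUND 2: Q2=0; energy lost=72.000
Op 3: CLOSE 5-4: Q_total=19.67, C_total=12.00, V=1.64; Q5=9.83, Q4=9.83; dissipated=3.894
Op 4: CLOSE 4-1: Q_total=17.17, C_total=9.00, V=1.91; Q4=11.44, Q1=5.72; dissipated=0.649
Final charges: Q1=5.72, Q2=0.00, Q3=15.00, Q4=11.44, Q5=9.83

Answer: 11.44 μC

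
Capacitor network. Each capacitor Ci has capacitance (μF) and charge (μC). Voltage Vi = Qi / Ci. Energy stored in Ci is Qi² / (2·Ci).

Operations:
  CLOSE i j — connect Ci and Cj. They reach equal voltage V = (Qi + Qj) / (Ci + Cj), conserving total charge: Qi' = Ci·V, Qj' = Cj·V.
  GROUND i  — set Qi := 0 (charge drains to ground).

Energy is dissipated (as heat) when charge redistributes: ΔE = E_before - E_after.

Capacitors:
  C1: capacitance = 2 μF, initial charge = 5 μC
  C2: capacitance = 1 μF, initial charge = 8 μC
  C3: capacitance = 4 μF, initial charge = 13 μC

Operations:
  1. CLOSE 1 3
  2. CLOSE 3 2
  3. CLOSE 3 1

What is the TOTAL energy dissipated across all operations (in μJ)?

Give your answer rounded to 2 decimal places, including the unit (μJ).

Answer: 11.04 μJ

Derivation:
Initial: C1(2μF, Q=5μC, V=2.50V), C2(1μF, Q=8μC, V=8.00V), C3(4μF, Q=13μC, V=3.25V)
Op 1: CLOSE 1-3: Q_total=18.00, C_total=6.00, V=3.00; Q1=6.00, Q3=12.00; dissipated=0.375
Op 2: CLOSE 3-2: Q_total=20.00, C_total=5.00, V=4.00; Q3=16.00, Q2=4.00; dissipated=10.000
Op 3: CLOSE 3-1: Q_total=22.00, C_total=6.00, V=3.67; Q3=14.67, Q1=7.33; dissipated=0.667
Total dissipated: 11.042 μJ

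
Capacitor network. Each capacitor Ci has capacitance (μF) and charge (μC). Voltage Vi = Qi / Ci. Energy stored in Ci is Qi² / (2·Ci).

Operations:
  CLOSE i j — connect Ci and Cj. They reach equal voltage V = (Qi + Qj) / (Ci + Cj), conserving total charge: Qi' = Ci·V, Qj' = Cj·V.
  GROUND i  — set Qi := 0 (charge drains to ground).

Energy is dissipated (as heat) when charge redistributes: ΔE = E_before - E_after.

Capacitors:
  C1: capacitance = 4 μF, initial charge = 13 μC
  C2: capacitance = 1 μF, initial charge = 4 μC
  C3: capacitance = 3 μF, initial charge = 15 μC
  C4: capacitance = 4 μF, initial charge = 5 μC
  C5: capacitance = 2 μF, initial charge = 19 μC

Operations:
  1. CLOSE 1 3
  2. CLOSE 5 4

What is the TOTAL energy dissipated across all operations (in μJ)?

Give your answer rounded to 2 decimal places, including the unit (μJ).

Initial: C1(4μF, Q=13μC, V=3.25V), C2(1μF, Q=4μC, V=4.00V), C3(3μF, Q=15μC, V=5.00V), C4(4μF, Q=5μC, V=1.25V), C5(2μF, Q=19μC, V=9.50V)
Op 1: CLOSE 1-3: Q_total=28.00, C_total=7.00, V=4.00; Q1=16.00, Q3=12.00; dissipated=2.625
Op 2: CLOSE 5-4: Q_total=24.00, C_total=6.00, V=4.00; Q5=8.00, Q4=16.00; dissipated=45.375
Total dissipated: 48.000 μJ

Answer: 48.00 μJ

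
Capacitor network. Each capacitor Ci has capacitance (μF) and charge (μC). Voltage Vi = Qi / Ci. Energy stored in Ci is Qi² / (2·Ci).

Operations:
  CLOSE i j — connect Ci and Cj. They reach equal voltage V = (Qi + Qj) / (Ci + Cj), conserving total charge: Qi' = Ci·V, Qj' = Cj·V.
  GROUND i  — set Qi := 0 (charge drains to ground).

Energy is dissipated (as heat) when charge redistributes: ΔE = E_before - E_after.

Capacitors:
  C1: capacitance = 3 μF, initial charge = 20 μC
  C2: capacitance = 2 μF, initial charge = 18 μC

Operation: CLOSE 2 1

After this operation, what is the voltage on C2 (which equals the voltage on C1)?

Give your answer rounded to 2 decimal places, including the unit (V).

Answer: 7.60 V

Derivation:
Initial: C1(3μF, Q=20μC, V=6.67V), C2(2μF, Q=18μC, V=9.00V)
Op 1: CLOSE 2-1: Q_total=38.00, C_total=5.00, V=7.60; Q2=15.20, Q1=22.80; dissipated=3.267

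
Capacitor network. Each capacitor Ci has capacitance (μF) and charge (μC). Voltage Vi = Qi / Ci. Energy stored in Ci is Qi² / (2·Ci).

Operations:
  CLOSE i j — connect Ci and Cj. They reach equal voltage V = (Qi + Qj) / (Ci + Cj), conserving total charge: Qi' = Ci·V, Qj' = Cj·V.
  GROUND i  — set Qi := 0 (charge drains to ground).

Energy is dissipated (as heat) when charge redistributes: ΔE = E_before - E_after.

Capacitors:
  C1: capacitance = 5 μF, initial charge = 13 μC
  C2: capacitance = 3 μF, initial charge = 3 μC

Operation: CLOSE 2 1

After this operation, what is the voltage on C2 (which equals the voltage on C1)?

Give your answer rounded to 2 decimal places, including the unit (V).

Initial: C1(5μF, Q=13μC, V=2.60V), C2(3μF, Q=3μC, V=1.00V)
Op 1: CLOSE 2-1: Q_total=16.00, C_total=8.00, V=2.00; Q2=6.00, Q1=10.00; dissipated=2.400

Answer: 2.00 V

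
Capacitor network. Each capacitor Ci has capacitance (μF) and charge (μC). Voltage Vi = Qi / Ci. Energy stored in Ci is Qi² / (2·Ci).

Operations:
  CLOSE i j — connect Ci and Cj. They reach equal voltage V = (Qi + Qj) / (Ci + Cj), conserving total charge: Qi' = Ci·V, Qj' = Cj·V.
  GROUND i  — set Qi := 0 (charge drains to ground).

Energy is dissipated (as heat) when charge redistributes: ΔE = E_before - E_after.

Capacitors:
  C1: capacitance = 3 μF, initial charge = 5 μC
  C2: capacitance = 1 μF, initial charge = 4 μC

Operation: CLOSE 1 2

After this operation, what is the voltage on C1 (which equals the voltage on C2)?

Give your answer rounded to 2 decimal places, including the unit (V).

Initial: C1(3μF, Q=5μC, V=1.67V), C2(1μF, Q=4μC, V=4.00V)
Op 1: CLOSE 1-2: Q_total=9.00, C_total=4.00, V=2.25; Q1=6.75, Q2=2.25; dissipated=2.042

Answer: 2.25 V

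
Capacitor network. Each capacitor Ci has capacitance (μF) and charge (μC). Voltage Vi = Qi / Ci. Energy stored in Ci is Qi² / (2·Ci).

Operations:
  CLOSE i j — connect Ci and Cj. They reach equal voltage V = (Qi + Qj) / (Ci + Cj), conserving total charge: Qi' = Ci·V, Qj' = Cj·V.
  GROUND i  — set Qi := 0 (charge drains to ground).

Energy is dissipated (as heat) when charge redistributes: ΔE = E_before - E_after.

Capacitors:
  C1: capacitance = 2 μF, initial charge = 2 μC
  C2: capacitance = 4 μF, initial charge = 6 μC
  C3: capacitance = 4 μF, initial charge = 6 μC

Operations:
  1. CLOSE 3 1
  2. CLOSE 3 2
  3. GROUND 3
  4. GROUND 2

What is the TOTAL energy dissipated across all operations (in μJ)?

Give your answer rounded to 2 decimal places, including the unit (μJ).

Answer: 8.22 μJ

Derivation:
Initial: C1(2μF, Q=2μC, V=1.00V), C2(4μF, Q=6μC, V=1.50V), C3(4μF, Q=6μC, V=1.50V)
Op 1: CLOSE 3-1: Q_total=8.00, C_total=6.00, V=1.33; Q3=5.33, Q1=2.67; dissipated=0.167
Op 2: CLOSE 3-2: Q_total=11.33, C_total=8.00, V=1.42; Q3=5.67, Q2=5.67; dissipated=0.028
Op 3: GROUND 3: Q3=0; energy lost=4.014
Op 4: GROUND 2: Q2=0; energy lost=4.014
Total dissipated: 8.222 μJ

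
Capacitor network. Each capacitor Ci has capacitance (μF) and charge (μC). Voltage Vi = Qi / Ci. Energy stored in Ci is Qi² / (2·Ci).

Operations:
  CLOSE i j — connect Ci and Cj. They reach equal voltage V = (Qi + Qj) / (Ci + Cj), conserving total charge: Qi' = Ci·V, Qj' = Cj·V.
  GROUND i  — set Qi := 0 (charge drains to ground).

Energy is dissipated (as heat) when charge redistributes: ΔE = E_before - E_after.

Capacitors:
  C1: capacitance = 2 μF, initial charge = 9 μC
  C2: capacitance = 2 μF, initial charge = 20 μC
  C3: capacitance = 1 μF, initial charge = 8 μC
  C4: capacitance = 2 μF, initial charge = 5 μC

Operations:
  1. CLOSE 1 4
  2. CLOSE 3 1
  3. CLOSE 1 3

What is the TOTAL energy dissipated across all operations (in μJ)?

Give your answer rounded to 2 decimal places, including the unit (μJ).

Initial: C1(2μF, Q=9μC, V=4.50V), C2(2μF, Q=20μC, V=10.00V), C3(1μF, Q=8μC, V=8.00V), C4(2μF, Q=5μC, V=2.50V)
Op 1: CLOSE 1-4: Q_total=14.00, C_total=4.00, V=3.50; Q1=7.00, Q4=7.00; dissipated=2.000
Op 2: CLOSE 3-1: Q_total=15.00, C_total=3.00, V=5.00; Q3=5.00, Q1=10.00; dissipated=6.750
Op 3: CLOSE 1-3: Q_total=15.00, C_total=3.00, V=5.00; Q1=10.00, Q3=5.00; dissipated=0.000
Total dissipated: 8.750 μJ

Answer: 8.75 μJ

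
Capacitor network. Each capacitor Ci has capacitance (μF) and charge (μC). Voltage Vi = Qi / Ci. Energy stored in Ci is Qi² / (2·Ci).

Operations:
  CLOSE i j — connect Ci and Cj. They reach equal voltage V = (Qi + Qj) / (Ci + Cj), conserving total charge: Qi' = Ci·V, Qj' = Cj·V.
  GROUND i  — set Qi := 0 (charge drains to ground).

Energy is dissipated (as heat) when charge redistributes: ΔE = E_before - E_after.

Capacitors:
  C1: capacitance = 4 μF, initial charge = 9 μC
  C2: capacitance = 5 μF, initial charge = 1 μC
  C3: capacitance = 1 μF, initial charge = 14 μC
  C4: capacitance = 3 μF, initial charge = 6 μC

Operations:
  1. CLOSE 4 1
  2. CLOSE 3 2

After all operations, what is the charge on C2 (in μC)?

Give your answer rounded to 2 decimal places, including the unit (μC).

Initial: C1(4μF, Q=9μC, V=2.25V), C2(5μF, Q=1μC, V=0.20V), C3(1μF, Q=14μC, V=14.00V), C4(3μF, Q=6μC, V=2.00V)
Op 1: CLOSE 4-1: Q_total=15.00, C_total=7.00, V=2.14; Q4=6.43, Q1=8.57; dissipated=0.054
Op 2: CLOSE 3-2: Q_total=15.00, C_total=6.00, V=2.50; Q3=2.50, Q2=12.50; dissipated=79.350
Final charges: Q1=8.57, Q2=12.50, Q3=2.50, Q4=6.43

Answer: 12.50 μC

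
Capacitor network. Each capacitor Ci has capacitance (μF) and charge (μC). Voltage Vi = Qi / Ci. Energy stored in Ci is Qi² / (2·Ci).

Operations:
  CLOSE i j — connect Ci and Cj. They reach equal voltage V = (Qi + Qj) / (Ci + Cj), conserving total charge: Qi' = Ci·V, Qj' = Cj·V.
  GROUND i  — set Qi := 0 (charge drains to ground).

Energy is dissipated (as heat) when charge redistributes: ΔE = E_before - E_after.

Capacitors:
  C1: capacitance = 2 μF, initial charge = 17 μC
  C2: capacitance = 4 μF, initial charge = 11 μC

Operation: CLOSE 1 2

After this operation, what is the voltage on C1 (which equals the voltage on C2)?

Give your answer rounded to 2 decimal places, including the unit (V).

Answer: 4.67 V

Derivation:
Initial: C1(2μF, Q=17μC, V=8.50V), C2(4μF, Q=11μC, V=2.75V)
Op 1: CLOSE 1-2: Q_total=28.00, C_total=6.00, V=4.67; Q1=9.33, Q2=18.67; dissipated=22.042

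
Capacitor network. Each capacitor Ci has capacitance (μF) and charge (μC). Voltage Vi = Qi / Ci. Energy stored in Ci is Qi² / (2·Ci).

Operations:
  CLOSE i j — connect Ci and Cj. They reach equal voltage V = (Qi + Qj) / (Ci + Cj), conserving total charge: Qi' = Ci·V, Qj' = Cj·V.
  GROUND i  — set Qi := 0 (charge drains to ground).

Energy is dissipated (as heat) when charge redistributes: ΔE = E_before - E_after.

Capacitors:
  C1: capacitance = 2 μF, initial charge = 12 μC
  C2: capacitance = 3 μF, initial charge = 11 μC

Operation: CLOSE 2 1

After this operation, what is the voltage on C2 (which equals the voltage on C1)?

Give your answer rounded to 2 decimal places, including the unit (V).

Initial: C1(2μF, Q=12μC, V=6.00V), C2(3μF, Q=11μC, V=3.67V)
Op 1: CLOSE 2-1: Q_total=23.00, C_total=5.00, V=4.60; Q2=13.80, Q1=9.20; dissipated=3.267

Answer: 4.60 V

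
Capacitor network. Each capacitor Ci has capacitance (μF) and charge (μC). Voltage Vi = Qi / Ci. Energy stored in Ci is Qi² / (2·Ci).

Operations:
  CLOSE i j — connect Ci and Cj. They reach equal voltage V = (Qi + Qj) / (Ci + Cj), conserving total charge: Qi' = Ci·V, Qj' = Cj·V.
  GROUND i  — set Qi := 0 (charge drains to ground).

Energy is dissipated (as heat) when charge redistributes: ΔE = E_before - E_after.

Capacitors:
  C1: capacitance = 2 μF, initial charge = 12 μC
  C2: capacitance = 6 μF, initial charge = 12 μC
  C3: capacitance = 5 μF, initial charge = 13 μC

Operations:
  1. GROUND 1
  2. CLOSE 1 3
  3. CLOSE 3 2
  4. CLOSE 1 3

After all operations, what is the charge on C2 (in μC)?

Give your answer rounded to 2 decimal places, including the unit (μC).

Answer: 11.61 μC

Derivation:
Initial: C1(2μF, Q=12μC, V=6.00V), C2(6μF, Q=12μC, V=2.00V), C3(5μF, Q=13μC, V=2.60V)
Op 1: GROUND 1: Q1=0; energy lost=36.000
Op 2: CLOSE 1-3: Q_total=13.00, C_total=7.00, V=1.86; Q1=3.71, Q3=9.29; dissipated=4.829
Op 3: CLOSE 3-2: Q_total=21.29, C_total=11.00, V=1.94; Q3=9.68, Q2=11.61; dissipated=0.028
Op 4: CLOSE 1-3: Q_total=13.39, C_total=7.00, V=1.91; Q1=3.83, Q3=9.56; dissipated=0.004
Final charges: Q1=3.83, Q2=11.61, Q3=9.56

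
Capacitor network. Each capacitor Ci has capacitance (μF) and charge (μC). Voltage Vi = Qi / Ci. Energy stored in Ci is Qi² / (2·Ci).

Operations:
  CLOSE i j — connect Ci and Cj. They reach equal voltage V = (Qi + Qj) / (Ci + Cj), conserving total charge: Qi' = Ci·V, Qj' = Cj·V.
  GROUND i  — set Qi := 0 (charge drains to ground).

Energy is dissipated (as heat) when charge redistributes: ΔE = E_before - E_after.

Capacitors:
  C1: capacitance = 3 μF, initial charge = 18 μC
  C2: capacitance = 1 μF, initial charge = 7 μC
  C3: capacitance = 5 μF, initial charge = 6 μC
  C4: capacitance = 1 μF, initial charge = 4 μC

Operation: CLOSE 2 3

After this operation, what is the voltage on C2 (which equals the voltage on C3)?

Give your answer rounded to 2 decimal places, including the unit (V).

Answer: 2.17 V

Derivation:
Initial: C1(3μF, Q=18μC, V=6.00V), C2(1μF, Q=7μC, V=7.00V), C3(5μF, Q=6μC, V=1.20V), C4(1μF, Q=4μC, V=4.00V)
Op 1: CLOSE 2-3: Q_total=13.00, C_total=6.00, V=2.17; Q2=2.17, Q3=10.83; dissipated=14.017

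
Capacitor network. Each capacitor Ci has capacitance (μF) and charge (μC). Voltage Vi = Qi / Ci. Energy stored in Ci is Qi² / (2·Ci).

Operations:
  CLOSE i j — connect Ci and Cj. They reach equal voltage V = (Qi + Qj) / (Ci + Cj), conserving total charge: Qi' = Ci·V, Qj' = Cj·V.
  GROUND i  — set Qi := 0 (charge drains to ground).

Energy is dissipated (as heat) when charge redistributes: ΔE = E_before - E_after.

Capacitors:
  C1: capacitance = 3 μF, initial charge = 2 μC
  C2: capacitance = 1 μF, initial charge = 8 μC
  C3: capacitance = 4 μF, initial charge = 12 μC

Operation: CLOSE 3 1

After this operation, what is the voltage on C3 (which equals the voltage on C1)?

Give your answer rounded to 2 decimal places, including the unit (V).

Initial: C1(3μF, Q=2μC, V=0.67V), C2(1μF, Q=8μC, V=8.00V), C3(4μF, Q=12μC, V=3.00V)
Op 1: CLOSE 3-1: Q_total=14.00, C_total=7.00, V=2.00; Q3=8.00, Q1=6.00; dissipated=4.667

Answer: 2.00 V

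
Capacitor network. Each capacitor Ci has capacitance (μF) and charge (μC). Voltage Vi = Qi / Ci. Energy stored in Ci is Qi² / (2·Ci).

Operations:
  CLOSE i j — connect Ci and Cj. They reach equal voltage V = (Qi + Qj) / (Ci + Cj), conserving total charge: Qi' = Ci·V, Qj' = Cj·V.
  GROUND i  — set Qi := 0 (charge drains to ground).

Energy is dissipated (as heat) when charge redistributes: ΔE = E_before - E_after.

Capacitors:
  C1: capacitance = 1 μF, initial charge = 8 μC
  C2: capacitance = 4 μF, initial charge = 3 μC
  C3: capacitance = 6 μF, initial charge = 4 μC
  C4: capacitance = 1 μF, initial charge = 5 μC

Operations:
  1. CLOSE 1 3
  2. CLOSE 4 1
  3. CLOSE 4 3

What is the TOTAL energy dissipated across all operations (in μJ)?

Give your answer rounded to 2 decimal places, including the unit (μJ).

Answer: 26.90 μJ

Derivation:
Initial: C1(1μF, Q=8μC, V=8.00V), C2(4μF, Q=3μC, V=0.75V), C3(6μF, Q=4μC, V=0.67V), C4(1μF, Q=5μC, V=5.00V)
Op 1: CLOSE 1-3: Q_total=12.00, C_total=7.00, V=1.71; Q1=1.71, Q3=10.29; dissipated=23.048
Op 2: CLOSE 4-1: Q_total=6.71, C_total=2.00, V=3.36; Q4=3.36, Q1=3.36; dissipated=2.699
Op 3: CLOSE 4-3: Q_total=13.64, C_total=7.00, V=1.95; Q4=1.95, Q3=11.69; dissipated=1.157
Total dissipated: 26.903 μJ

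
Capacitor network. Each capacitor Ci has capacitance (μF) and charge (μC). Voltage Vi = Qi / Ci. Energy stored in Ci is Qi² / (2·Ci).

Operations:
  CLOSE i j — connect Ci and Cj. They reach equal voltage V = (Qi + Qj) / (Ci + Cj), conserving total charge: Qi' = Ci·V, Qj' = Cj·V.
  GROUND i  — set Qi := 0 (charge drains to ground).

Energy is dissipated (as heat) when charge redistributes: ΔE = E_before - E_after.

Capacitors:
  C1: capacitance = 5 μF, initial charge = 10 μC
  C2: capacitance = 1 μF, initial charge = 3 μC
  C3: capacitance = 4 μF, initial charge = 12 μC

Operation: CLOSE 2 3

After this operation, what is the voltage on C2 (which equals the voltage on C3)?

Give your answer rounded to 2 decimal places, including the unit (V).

Answer: 3.00 V

Derivation:
Initial: C1(5μF, Q=10μC, V=2.00V), C2(1μF, Q=3μC, V=3.00V), C3(4μF, Q=12μC, V=3.00V)
Op 1: CLOSE 2-3: Q_total=15.00, C_total=5.00, V=3.00; Q2=3.00, Q3=12.00; dissipated=0.000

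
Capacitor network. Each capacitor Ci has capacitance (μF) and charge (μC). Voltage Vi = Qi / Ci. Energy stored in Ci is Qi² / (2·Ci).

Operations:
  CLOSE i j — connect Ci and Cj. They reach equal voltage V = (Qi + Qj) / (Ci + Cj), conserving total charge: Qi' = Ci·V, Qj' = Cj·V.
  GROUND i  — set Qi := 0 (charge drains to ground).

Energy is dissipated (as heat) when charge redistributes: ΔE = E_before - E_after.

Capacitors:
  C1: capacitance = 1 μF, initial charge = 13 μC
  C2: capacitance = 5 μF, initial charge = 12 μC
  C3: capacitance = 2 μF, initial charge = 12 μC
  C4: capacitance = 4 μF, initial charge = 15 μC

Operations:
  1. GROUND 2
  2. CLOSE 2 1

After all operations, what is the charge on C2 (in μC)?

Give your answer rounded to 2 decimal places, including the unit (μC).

Initial: C1(1μF, Q=13μC, V=13.00V), C2(5μF, Q=12μC, V=2.40V), C3(2μF, Q=12μC, V=6.00V), C4(4μF, Q=15μC, V=3.75V)
Op 1: GROUND 2: Q2=0; energy lost=14.400
Op 2: CLOSE 2-1: Q_total=13.00, C_total=6.00, V=2.17; Q2=10.83, Q1=2.17; dissipated=70.417
Final charges: Q1=2.17, Q2=10.83, Q3=12.00, Q4=15.00

Answer: 10.83 μC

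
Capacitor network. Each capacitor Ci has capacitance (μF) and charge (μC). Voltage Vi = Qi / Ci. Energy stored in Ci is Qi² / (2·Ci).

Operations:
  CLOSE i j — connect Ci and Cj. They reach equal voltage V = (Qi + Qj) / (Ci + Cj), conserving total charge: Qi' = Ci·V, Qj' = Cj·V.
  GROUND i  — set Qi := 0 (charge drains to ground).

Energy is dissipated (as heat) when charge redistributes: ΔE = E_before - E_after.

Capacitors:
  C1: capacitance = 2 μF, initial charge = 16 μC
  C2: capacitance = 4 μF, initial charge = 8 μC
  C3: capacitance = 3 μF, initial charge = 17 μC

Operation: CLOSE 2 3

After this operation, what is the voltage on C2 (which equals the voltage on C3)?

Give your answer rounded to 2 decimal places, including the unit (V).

Initial: C1(2μF, Q=16μC, V=8.00V), C2(4μF, Q=8μC, V=2.00V), C3(3μF, Q=17μC, V=5.67V)
Op 1: CLOSE 2-3: Q_total=25.00, C_total=7.00, V=3.57; Q2=14.29, Q3=10.71; dissipated=11.524

Answer: 3.57 V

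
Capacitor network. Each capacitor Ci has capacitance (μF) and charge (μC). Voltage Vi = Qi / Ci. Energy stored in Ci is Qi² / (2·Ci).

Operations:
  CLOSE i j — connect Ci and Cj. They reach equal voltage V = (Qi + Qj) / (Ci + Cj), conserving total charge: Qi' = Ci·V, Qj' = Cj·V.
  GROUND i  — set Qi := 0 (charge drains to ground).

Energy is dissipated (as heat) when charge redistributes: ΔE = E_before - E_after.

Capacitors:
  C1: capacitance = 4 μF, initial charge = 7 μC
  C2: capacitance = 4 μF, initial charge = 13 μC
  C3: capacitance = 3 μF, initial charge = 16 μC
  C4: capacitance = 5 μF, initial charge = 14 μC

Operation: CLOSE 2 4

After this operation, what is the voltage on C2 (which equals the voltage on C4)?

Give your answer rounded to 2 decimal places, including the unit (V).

Initial: C1(4μF, Q=7μC, V=1.75V), C2(4μF, Q=13μC, V=3.25V), C3(3μF, Q=16μC, V=5.33V), C4(5μF, Q=14μC, V=2.80V)
Op 1: CLOSE 2-4: Q_total=27.00, C_total=9.00, V=3.00; Q2=12.00, Q4=15.00; dissipated=0.225

Answer: 3.00 V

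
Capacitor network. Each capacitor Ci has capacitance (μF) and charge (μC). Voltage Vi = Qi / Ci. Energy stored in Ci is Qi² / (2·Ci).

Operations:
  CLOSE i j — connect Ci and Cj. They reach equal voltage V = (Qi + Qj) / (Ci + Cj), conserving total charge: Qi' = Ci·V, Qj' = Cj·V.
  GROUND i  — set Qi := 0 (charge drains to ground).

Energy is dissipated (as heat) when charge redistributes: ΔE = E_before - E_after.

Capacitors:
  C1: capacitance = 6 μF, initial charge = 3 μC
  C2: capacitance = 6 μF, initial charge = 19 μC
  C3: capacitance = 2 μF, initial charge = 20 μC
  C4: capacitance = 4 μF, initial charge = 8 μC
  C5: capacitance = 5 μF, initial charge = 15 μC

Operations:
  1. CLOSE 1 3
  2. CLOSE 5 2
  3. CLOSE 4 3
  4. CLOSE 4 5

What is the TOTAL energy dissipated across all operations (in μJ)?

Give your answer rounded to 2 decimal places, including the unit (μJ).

Initial: C1(6μF, Q=3μC, V=0.50V), C2(6μF, Q=19μC, V=3.17V), C3(2μF, Q=20μC, V=10.00V), C4(4μF, Q=8μC, V=2.00V), C5(5μF, Q=15μC, V=3.00V)
Op 1: CLOSE 1-3: Q_total=23.00, C_total=8.00, V=2.88; Q1=17.25, Q3=5.75; dissipated=67.688
Op 2: CLOSE 5-2: Q_total=34.00, C_total=11.00, V=3.09; Q5=15.45, Q2=18.55; dissipated=0.038
Op 3: CLOSE 4-3: Q_total=13.75, C_total=6.00, V=2.29; Q4=9.17, Q3=4.58; dissipated=0.510
Op 4: CLOSE 4-5: Q_total=24.62, C_total=9.00, V=2.74; Q4=10.94, Q5=13.68; dissipated=0.710
Total dissipated: 68.946 μJ

Answer: 68.95 μJ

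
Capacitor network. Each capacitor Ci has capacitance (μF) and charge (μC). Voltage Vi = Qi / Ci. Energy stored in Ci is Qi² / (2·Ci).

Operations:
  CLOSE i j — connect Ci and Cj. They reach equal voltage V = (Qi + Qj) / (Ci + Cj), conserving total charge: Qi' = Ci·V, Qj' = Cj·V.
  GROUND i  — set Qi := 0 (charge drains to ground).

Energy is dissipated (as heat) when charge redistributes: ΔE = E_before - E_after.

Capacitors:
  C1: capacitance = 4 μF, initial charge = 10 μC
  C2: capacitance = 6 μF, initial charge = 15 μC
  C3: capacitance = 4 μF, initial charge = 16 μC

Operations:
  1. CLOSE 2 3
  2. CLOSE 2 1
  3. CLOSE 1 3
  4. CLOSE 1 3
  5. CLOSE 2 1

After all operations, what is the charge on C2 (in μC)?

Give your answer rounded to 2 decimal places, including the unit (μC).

Initial: C1(4μF, Q=10μC, V=2.50V), C2(6μF, Q=15μC, V=2.50V), C3(4μF, Q=16μC, V=4.00V)
Op 1: CLOSE 2-3: Q_total=31.00, C_total=10.00, V=3.10; Q2=18.60, Q3=12.40; dissipated=2.700
Op 2: CLOSE 2-1: Q_total=28.60, C_total=10.00, V=2.86; Q2=17.16, Q1=11.44; dissipated=0.432
Op 3: CLOSE 1-3: Q_total=23.84, C_total=8.00, V=2.98; Q1=11.92, Q3=11.92; dissipated=0.058
Op 4: CLOSE 1-3: Q_total=23.84, C_total=8.00, V=2.98; Q1=11.92, Q3=11.92; dissipated=0.000
Op 5: CLOSE 2-1: Q_total=29.08, C_total=10.00, V=2.91; Q2=17.45, Q1=11.63; dissipated=0.017
Final charges: Q1=11.63, Q2=17.45, Q3=11.92

Answer: 17.45 μC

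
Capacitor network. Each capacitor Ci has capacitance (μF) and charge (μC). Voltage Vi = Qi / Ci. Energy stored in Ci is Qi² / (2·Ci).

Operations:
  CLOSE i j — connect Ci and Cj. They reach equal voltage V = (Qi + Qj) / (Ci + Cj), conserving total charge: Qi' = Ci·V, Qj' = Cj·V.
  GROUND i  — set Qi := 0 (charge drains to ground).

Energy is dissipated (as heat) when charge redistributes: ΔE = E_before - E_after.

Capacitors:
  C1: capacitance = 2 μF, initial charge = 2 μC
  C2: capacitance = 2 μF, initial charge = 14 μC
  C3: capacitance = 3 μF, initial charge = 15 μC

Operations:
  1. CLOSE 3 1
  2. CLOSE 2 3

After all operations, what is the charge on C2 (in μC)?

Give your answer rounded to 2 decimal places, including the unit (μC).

Initial: C1(2μF, Q=2μC, V=1.00V), C2(2μF, Q=14μC, V=7.00V), C3(3μF, Q=15μC, V=5.00V)
Op 1: CLOSE 3-1: Q_total=17.00, C_total=5.00, V=3.40; Q3=10.20, Q1=6.80; dissipated=9.600
Op 2: CLOSE 2-3: Q_total=24.20, C_total=5.00, V=4.84; Q2=9.68, Q3=14.52; dissipated=7.776
Final charges: Q1=6.80, Q2=9.68, Q3=14.52

Answer: 9.68 μC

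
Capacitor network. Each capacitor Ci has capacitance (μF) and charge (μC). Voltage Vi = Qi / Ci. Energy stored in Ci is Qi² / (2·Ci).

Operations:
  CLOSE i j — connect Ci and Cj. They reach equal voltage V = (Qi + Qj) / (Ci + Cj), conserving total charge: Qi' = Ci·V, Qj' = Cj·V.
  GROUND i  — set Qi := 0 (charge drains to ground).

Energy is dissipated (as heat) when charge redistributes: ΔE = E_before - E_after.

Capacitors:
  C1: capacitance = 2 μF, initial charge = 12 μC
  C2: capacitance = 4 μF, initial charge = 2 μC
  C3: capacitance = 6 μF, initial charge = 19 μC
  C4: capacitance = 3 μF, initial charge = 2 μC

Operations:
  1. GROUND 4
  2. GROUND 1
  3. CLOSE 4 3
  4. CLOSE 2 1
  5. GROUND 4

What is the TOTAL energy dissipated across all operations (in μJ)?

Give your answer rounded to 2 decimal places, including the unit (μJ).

Initial: C1(2μF, Q=12μC, V=6.00V), C2(4μF, Q=2μC, V=0.50V), C3(6μF, Q=19μC, V=3.17V), C4(3μF, Q=2μC, V=0.67V)
Op 1: GROUND 4: Q4=0; energy lost=0.667
Op 2: GROUND 1: Q1=0; energy lost=36.000
Op 3: CLOSE 4-3: Q_total=19.00, C_total=9.00, V=2.11; Q4=6.33, Q3=12.67; dissipated=10.028
Op 4: CLOSE 2-1: Q_total=2.00, C_total=6.00, V=0.33; Q2=1.33, Q1=0.67; dissipated=0.167
Op 5: GROUND 4: Q4=0; energy lost=6.685
Total dissipated: 53.546 μJ

Answer: 53.55 μJ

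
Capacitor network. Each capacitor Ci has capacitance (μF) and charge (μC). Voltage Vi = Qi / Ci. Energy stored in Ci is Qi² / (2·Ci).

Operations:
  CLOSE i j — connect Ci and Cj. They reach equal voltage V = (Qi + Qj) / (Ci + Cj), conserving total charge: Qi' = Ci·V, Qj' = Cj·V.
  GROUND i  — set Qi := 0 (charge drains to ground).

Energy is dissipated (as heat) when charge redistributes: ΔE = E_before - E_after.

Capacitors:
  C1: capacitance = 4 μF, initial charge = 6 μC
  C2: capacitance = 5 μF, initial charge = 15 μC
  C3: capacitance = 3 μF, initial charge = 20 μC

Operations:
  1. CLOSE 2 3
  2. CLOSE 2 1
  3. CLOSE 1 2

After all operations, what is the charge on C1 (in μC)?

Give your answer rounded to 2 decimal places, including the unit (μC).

Answer: 12.39 μC

Derivation:
Initial: C1(4μF, Q=6μC, V=1.50V), C2(5μF, Q=15μC, V=3.00V), C3(3μF, Q=20μC, V=6.67V)
Op 1: CLOSE 2-3: Q_total=35.00, C_total=8.00, V=4.38; Q2=21.88, Q3=13.12; dissipated=12.604
Op 2: CLOSE 2-1: Q_total=27.88, C_total=9.00, V=3.10; Q2=15.49, Q1=12.39; dissipated=9.184
Op 3: CLOSE 1-2: Q_total=27.88, C_total=9.00, V=3.10; Q1=12.39, Q2=15.49; dissipated=0.000
Final charges: Q1=12.39, Q2=15.49, Q3=13.12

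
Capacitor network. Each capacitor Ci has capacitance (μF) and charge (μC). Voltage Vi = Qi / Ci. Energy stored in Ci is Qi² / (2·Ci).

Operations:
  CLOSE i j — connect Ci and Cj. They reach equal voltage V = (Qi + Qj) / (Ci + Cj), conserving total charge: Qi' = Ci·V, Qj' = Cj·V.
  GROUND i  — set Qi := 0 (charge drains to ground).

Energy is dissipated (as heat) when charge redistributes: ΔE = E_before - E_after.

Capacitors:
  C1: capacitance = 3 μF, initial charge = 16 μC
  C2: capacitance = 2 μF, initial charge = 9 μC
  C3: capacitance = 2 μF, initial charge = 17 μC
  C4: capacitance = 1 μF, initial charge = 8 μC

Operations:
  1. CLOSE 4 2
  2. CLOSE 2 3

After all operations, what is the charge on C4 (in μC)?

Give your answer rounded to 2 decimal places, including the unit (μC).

Answer: 5.67 μC

Derivation:
Initial: C1(3μF, Q=16μC, V=5.33V), C2(2μF, Q=9μC, V=4.50V), C3(2μF, Q=17μC, V=8.50V), C4(1μF, Q=8μC, V=8.00V)
Op 1: CLOSE 4-2: Q_total=17.00, C_total=3.00, V=5.67; Q4=5.67, Q2=11.33; dissipated=4.083
Op 2: CLOSE 2-3: Q_total=28.33, C_total=4.00, V=7.08; Q2=14.17, Q3=14.17; dissipated=4.014
Final charges: Q1=16.00, Q2=14.17, Q3=14.17, Q4=5.67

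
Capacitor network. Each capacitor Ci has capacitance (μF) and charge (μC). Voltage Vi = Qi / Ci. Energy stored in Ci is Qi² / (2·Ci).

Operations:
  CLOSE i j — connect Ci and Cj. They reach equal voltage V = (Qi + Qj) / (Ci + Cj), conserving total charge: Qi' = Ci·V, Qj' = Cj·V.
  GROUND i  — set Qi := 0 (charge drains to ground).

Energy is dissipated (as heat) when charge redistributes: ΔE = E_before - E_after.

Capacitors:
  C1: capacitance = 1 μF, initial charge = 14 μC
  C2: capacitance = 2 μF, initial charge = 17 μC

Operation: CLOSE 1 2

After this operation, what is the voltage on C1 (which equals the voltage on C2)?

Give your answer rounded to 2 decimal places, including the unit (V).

Initial: C1(1μF, Q=14μC, V=14.00V), C2(2μF, Q=17μC, V=8.50V)
Op 1: CLOSE 1-2: Q_total=31.00, C_total=3.00, V=10.33; Q1=10.33, Q2=20.67; dissipated=10.083

Answer: 10.33 V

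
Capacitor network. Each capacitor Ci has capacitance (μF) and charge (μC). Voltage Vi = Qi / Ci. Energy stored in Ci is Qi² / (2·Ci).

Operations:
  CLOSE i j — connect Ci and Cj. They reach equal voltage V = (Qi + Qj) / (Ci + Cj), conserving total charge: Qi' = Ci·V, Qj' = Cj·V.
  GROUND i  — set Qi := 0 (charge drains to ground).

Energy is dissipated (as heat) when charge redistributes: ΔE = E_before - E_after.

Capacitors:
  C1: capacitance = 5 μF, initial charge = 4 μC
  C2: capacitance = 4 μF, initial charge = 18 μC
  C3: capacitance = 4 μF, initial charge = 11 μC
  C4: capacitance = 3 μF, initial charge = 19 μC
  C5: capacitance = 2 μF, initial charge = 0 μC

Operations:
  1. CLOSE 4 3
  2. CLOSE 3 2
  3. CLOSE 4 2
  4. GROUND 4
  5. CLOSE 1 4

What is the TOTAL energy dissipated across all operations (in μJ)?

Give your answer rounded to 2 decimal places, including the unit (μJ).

Initial: C1(5μF, Q=4μC, V=0.80V), C2(4μF, Q=18μC, V=4.50V), C3(4μF, Q=11μC, V=2.75V), C4(3μF, Q=19μC, V=6.33V), C5(2μF, Q=0μC, V=0.00V)
Op 1: CLOSE 4-3: Q_total=30.00, C_total=7.00, V=4.29; Q4=12.86, Q3=17.14; dissipated=11.006
Op 2: CLOSE 3-2: Q_total=35.14, C_total=8.00, V=4.39; Q3=17.57, Q2=17.57; dissipated=0.046
Op 3: CLOSE 4-2: Q_total=30.43, C_total=7.00, V=4.35; Q4=13.04, Q2=17.39; dissipated=0.010
Op 4: GROUND 4: Q4=0; energy lost=28.344
Op 5: CLOSE 1-4: Q_total=4.00, C_total=8.00, V=0.50; Q1=2.50, Q4=1.50; dissipated=0.600
Total dissipated: 40.006 μJ

Answer: 40.01 μJ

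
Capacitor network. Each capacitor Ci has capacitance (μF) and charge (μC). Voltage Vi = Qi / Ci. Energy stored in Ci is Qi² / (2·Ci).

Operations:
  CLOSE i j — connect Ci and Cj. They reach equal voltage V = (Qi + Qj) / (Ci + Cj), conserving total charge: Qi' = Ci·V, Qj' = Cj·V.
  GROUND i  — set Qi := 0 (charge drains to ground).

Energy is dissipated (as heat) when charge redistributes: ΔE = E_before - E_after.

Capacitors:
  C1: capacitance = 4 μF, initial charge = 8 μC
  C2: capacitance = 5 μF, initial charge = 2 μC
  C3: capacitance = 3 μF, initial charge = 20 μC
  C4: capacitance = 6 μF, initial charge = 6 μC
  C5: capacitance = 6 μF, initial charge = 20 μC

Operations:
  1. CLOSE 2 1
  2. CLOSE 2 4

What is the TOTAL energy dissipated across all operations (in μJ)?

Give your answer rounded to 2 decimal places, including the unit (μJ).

Answer: 2.86 μJ

Derivation:
Initial: C1(4μF, Q=8μC, V=2.00V), C2(5μF, Q=2μC, V=0.40V), C3(3μF, Q=20μC, V=6.67V), C4(6μF, Q=6μC, V=1.00V), C5(6μF, Q=20μC, V=3.33V)
Op 1: CLOSE 2-1: Q_total=10.00, C_total=9.00, V=1.11; Q2=5.56, Q1=4.44; dissipated=2.844
Op 2: CLOSE 2-4: Q_total=11.56, C_total=11.00, V=1.05; Q2=5.25, Q4=6.30; dissipated=0.017
Total dissipated: 2.861 μJ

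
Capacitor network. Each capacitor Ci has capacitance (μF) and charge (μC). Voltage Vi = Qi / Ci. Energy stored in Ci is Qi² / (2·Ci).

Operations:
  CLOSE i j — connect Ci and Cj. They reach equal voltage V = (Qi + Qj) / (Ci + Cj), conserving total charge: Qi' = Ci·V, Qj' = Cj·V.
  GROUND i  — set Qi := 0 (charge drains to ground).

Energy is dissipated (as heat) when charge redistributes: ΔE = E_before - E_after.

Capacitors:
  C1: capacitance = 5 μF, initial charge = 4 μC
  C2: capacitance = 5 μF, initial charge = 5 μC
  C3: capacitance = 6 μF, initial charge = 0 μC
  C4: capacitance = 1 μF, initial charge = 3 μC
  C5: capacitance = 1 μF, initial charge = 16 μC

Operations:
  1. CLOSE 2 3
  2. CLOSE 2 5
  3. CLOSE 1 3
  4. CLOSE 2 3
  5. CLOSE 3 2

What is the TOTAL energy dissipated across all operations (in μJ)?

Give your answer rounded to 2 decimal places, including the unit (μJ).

Initial: C1(5μF, Q=4μC, V=0.80V), C2(5μF, Q=5μC, V=1.00V), C3(6μF, Q=0μC, V=0.00V), C4(1μF, Q=3μC, V=3.00V), C5(1μF, Q=16μC, V=16.00V)
Op 1: CLOSE 2-3: Q_total=5.00, C_total=11.00, V=0.45; Q2=2.27, Q3=2.73; dissipated=1.364
Op 2: CLOSE 2-5: Q_total=18.27, C_total=6.00, V=3.05; Q2=15.23, Q5=3.05; dissipated=100.692
Op 3: CLOSE 1-3: Q_total=6.73, C_total=11.00, V=0.61; Q1=3.06, Q3=3.67; dissipated=0.163
Op 4: CLOSE 2-3: Q_total=18.90, C_total=11.00, V=1.72; Q2=8.59, Q3=10.31; dissipated=8.078
Op 5: CLOSE 3-2: Q_total=18.90, C_total=11.00, V=1.72; Q3=10.31, Q2=8.59; dissipated=0.000
Total dissipated: 110.296 μJ

Answer: 110.30 μJ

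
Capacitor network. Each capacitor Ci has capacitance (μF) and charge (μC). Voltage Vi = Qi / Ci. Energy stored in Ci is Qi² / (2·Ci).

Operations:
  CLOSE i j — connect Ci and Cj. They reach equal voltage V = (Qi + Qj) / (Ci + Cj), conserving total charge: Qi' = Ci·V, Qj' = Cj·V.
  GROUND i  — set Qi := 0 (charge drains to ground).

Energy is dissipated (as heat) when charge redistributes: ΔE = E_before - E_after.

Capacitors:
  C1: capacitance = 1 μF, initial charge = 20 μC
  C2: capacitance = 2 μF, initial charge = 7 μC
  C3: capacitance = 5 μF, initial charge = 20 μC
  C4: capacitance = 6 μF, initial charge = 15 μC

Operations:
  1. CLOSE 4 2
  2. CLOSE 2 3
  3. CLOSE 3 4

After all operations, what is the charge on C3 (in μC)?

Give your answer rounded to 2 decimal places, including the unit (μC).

Initial: C1(1μF, Q=20μC, V=20.00V), C2(2μF, Q=7μC, V=3.50V), C3(5μF, Q=20μC, V=4.00V), C4(6μF, Q=15μC, V=2.50V)
Op 1: CLOSE 4-2: Q_total=22.00, C_total=8.00, V=2.75; Q4=16.50, Q2=5.50; dissipated=0.750
Op 2: CLOSE 2-3: Q_total=25.50, C_total=7.00, V=3.64; Q2=7.29, Q3=18.21; dissipated=1.116
Op 3: CLOSE 3-4: Q_total=34.71, C_total=11.00, V=3.16; Q3=15.78, Q4=18.94; dissipated=1.087
Final charges: Q1=20.00, Q2=7.29, Q3=15.78, Q4=18.94

Answer: 15.78 μC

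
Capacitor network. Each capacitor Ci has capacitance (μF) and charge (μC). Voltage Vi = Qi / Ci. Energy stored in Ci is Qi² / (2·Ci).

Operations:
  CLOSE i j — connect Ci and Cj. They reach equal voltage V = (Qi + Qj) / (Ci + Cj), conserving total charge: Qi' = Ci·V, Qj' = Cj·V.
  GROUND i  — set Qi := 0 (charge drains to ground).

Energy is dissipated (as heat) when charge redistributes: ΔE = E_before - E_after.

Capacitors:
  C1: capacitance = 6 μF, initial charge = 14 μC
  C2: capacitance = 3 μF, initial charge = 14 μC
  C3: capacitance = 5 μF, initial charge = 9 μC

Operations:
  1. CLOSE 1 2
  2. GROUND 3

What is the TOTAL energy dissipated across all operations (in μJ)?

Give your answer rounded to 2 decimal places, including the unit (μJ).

Answer: 13.54 μJ

Derivation:
Initial: C1(6μF, Q=14μC, V=2.33V), C2(3μF, Q=14μC, V=4.67V), C3(5μF, Q=9μC, V=1.80V)
Op 1: CLOSE 1-2: Q_total=28.00, C_total=9.00, V=3.11; Q1=18.67, Q2=9.33; dissipated=5.444
Op 2: GROUND 3: Q3=0; energy lost=8.100
Total dissipated: 13.544 μJ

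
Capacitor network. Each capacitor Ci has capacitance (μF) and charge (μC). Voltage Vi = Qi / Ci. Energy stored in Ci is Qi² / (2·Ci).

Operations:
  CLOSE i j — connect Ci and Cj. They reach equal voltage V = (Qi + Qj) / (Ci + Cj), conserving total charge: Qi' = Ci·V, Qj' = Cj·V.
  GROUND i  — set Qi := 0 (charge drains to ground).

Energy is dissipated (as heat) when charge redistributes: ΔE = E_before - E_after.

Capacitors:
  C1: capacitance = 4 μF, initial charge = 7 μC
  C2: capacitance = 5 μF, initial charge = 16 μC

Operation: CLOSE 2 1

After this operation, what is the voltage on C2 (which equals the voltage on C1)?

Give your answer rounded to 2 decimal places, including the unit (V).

Answer: 2.56 V

Derivation:
Initial: C1(4μF, Q=7μC, V=1.75V), C2(5μF, Q=16μC, V=3.20V)
Op 1: CLOSE 2-1: Q_total=23.00, C_total=9.00, V=2.56; Q2=12.78, Q1=10.22; dissipated=2.336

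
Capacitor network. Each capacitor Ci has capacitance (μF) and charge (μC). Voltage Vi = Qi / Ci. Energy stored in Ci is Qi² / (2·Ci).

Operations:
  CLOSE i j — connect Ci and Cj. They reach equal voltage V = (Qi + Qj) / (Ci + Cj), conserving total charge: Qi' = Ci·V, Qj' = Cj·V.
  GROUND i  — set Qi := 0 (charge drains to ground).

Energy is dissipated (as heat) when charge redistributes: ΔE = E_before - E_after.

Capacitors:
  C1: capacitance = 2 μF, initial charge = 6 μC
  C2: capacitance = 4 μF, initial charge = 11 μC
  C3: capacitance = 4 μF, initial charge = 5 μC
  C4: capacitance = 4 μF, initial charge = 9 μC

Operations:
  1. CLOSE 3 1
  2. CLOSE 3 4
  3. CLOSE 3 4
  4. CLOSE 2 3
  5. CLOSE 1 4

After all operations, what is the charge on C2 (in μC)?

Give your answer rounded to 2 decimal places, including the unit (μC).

Answer: 9.58 μC

Derivation:
Initial: C1(2μF, Q=6μC, V=3.00V), C2(4μF, Q=11μC, V=2.75V), C3(4μF, Q=5μC, V=1.25V), C4(4μF, Q=9μC, V=2.25V)
Op 1: CLOSE 3-1: Q_total=11.00, C_total=6.00, V=1.83; Q3=7.33, Q1=3.67; dissipated=2.042
Op 2: CLOSE 3-4: Q_total=16.33, C_total=8.00, V=2.04; Q3=8.17, Q4=8.17; dissipated=0.174
Op 3: CLOSE 3-4: Q_total=16.33, C_total=8.00, V=2.04; Q3=8.17, Q4=8.17; dissipated=0.000
Op 4: CLOSE 2-3: Q_total=19.17, C_total=8.00, V=2.40; Q2=9.58, Q3=9.58; dissipated=0.502
Op 5: CLOSE 1-4: Q_total=11.83, C_total=6.00, V=1.97; Q1=3.94, Q4=7.89; dissipated=0.029
Final charges: Q1=3.94, Q2=9.58, Q3=9.58, Q4=7.89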